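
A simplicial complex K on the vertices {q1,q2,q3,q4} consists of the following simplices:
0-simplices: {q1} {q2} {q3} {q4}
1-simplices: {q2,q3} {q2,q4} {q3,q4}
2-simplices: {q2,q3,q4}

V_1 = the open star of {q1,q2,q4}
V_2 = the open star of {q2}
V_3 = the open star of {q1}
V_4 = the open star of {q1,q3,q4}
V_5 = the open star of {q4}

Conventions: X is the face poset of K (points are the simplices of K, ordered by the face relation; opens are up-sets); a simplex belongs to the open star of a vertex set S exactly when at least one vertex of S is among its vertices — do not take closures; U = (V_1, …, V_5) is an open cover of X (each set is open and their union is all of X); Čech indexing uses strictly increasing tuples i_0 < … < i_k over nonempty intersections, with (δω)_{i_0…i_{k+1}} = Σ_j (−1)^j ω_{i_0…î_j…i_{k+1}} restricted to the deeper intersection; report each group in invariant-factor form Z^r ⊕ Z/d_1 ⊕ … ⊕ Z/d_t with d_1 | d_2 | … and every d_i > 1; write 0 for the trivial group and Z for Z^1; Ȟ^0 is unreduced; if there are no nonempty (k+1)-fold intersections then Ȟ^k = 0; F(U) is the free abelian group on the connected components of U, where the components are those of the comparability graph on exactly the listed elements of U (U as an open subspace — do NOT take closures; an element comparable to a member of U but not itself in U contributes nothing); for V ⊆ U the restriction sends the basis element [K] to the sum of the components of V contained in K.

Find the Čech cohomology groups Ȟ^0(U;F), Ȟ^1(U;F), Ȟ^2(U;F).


nerve simplices:
  V1={{q1},{q2},{q4},{q2,q3},{q2,q4},{q3,q4},{q2,q3,q4}} V2={{q2},{q2,q3},{q2,q4},{q2,q3,q4}} V3={{q1}} V4={{q1},{q3},{q4},{q2,q3},{q2,q4},{q3,q4},{q2,q3,q4}} V5={{q4},{q2,q4},{q3,q4},{q2,q3,q4}}
  V12={{q2},{q2,q3},{q2,q4},{q2,q3,q4}} V13={{q1}} V14={{q1},{q4},{q2,q3},{q2,q4},{q3,q4},{q2,q3,q4}} V15={{q4},{q2,q4},{q3,q4},{q2,q3,q4}} V24={{q2,q3},{q2,q4},{q2,q3,q4}} V25={{q2,q4},{q2,q3,q4}} V34={{q1}} V45={{q4},{q2,q4},{q3,q4},{q2,q3,q4}}
  V124={{q2,q3},{q2,q4},{q2,q3,q4}} V125={{q2,q4},{q2,q3,q4}} V134={{q1}} V145={{q4},{q2,q4},{q3,q4},{q2,q3,q4}} V245={{q2,q4},{q2,q3,q4}}
  V1245={{q2,q4},{q2,q3,q4}}
components per intersection:
  V1: {{q1}} {{q2},{q4},{q2,q3},{q2,q4},{q3,q4},{q2,q3,q4}}
  V2: {{q2},{q2,q3},{q2,q4},{q2,q3,q4}}
  V3: {{q1}}
  V4: {{q1}} {{q3},{q4},{q2,q3},{q2,q4},{q3,q4},{q2,q3,q4}}
  V5: {{q4},{q2,q4},{q3,q4},{q2,q3,q4}}
  V12: {{q2},{q2,q3},{q2,q4},{q2,q3,q4}}
  V13: {{q1}}
  V14: {{q1}} {{q4},{q2,q3},{q2,q4},{q3,q4},{q2,q3,q4}}
  V15: {{q4},{q2,q4},{q3,q4},{q2,q3,q4}}
  V24: {{q2,q3},{q2,q4},{q2,q3,q4}}
  V25: {{q2,q4},{q2,q3,q4}}
  V34: {{q1}}
  V45: {{q4},{q2,q4},{q3,q4},{q2,q3,q4}}
  V124: {{q2,q3},{q2,q4},{q2,q3,q4}}
  V125: {{q2,q4},{q2,q3,q4}}
  V134: {{q1}}
  V145: {{q4},{q2,q4},{q3,q4},{q2,q3,q4}}
  V245: {{q2,q4},{q2,q3,q4}}
  V1245: {{q2,q4},{q2,q3,q4}}
C dims 7,9,5,1; δ0: rk 5, SNF 1^5; δ1: rk 4, SNF 1^4; δ2: rk 1, SNF 1^1
degree 0: 7−5−0 = 2 → Ȟ^0 ≅ Z^2
degree 1: 9−4−5 = 0 → Ȟ^1 ≅ 0
degree 2: 5−1−4 = 0 → Ȟ^2 ≅ 0

Ȟ^0 ≅ Z^2, Ȟ^1 ≅ 0 and Ȟ^2 ≅ 0


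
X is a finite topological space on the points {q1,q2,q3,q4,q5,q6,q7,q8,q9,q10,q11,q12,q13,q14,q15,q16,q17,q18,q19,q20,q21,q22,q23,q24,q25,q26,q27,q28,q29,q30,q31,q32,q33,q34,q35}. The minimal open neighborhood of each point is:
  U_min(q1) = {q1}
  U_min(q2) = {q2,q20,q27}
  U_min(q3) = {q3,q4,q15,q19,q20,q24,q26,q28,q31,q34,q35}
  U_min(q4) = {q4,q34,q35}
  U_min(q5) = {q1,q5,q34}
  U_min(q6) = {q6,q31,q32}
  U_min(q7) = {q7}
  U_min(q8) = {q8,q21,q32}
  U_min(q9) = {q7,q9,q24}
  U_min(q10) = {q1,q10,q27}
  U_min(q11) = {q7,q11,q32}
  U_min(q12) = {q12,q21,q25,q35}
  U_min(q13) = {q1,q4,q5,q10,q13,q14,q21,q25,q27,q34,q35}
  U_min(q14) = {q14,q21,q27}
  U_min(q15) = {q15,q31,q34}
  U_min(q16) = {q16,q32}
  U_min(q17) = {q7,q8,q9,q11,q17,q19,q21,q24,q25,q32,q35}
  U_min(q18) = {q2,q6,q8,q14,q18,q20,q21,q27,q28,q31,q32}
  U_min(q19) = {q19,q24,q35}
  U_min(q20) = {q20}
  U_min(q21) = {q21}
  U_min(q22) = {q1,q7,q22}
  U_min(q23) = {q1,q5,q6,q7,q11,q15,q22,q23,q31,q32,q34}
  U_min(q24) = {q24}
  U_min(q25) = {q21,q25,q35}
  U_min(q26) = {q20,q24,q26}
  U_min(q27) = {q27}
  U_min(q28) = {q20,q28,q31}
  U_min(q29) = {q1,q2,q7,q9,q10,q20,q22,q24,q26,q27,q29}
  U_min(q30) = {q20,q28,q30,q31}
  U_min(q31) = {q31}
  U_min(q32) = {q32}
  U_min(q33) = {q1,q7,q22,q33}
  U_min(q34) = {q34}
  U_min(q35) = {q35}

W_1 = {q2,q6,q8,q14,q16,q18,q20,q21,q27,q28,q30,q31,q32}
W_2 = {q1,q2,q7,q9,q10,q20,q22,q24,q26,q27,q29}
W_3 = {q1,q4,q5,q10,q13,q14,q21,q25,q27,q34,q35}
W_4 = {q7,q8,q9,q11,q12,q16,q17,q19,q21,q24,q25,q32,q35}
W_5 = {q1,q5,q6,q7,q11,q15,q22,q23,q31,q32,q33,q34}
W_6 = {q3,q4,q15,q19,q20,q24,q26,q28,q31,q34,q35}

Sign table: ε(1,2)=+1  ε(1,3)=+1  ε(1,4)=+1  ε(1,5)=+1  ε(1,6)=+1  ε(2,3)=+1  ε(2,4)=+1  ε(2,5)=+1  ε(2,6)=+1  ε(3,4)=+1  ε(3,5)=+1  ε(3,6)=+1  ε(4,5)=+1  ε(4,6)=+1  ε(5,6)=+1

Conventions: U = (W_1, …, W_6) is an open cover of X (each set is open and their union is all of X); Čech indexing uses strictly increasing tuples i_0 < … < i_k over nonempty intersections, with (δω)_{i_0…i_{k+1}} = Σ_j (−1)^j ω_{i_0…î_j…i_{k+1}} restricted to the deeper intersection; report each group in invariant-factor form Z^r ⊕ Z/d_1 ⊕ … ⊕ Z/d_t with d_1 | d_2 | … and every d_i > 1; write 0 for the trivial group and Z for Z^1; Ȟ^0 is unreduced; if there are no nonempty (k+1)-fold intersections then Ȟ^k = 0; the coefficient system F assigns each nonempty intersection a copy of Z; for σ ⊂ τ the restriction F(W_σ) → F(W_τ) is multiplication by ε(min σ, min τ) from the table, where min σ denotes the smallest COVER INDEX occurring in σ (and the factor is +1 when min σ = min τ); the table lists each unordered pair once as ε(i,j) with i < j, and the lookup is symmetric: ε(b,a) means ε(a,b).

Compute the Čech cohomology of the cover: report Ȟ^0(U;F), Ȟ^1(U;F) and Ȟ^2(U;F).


intersection data:
  W12={q2,q20,q27} W13={q14,q21,q27} W14={q8,q16,q21,q32} W15={q6,q31,q32} W16={q20,q28,q31} W23={q1,q10,q27} W24={q7,q9,q24} W25={q1,q7,q22} W26={q20,q24,q26} W34={q21,q25,q35} W35={q1,q5,q34} W36={q4,q34,q35} W45={q7,q11,q32} W46={q19,q24,q35} W56={q15,q31,q34}
  W123={q27} W126={q20} W134={q21} W145={q32} W156={q31} W235={q1} W245={q7} W246={q24} W346={q35} W356={q34}
C dims 6,15,10; δ0: rk 5, SNF 1^5; δ1: rk 10, SNF 1^9·2
Ȟ^0 = (6 − 5) − 0 = 1, so Ȟ^0 ≅ Z
Ȟ^1 = (15 − 10) − 5 = 0, so Ȟ^1 ≅ 0
Ȟ^2 = (10 − 0) − 10 = 0 plus torsion [2], so Ȟ^2 ≅ Z/2

Ȟ^0(U;F) ≅ Z; Ȟ^1(U;F) ≅ 0; Ȟ^2(U;F) ≅ Z/2


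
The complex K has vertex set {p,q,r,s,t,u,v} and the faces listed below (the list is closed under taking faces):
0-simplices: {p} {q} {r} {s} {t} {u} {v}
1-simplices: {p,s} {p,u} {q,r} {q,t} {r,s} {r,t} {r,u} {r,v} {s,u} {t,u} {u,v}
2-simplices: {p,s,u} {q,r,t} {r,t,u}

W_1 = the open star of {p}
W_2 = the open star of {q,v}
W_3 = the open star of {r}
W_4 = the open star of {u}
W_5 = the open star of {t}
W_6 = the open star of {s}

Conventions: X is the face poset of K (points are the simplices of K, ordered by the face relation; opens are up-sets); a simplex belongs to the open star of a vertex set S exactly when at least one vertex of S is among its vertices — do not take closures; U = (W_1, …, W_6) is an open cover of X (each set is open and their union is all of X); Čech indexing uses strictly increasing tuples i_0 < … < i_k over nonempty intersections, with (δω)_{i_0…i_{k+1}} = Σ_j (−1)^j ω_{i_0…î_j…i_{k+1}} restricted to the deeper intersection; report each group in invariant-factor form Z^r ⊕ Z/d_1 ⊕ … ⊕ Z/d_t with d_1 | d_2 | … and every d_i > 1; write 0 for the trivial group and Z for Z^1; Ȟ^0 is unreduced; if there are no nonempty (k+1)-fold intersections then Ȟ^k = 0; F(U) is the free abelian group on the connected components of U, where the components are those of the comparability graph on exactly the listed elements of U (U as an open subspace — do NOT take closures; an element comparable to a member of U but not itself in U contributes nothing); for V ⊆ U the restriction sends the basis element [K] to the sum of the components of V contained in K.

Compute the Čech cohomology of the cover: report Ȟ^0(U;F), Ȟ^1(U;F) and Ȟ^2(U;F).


nerve simplices:
  W1={{p},{p,s},{p,u},{p,s,u}} W2={{q},{v},{q,r},{q,t},{r,v},{u,v},{q,r,t}} W3={{r},{q,r},{r,s},{r,t},{r,u},{r,v},{q,r,t},{r,t,u}} W4={{u},{p,u},{r,u},{s,u},{t,u},{u,v},{p,s,u},{r,t,u}} W5={{t},{q,t},{r,t},{t,u},{q,r,t},{r,t,u}} W6={{s},{p,s},{r,s},{s,u},{p,s,u}}
  W14={{p,u},{p,s,u}} W16={{p,s},{p,s,u}} W23={{q,r},{r,v},{q,r,t}} W24={{u,v}} W25={{q,t},{q,r,t}} W34={{r,u},{r,t,u}} W35={{r,t},{q,r,t},{r,t,u}} W36={{r,s}} W45={{t,u},{r,t,u}} W46={{s,u},{p,s,u}}
  W146={{p,s,u}} W235={{q,r,t}} W345={{r,t,u}}
components per intersection:
  W1: {{p},{p,s},{p,u},{p,s,u}}
  W2: {{q},{q,r},{q,t},{q,r,t}} {{v},{r,v},{u,v}}
  W3: {{r},{q,r},{r,s},{r,t},{r,u},{r,v},{q,r,t},{r,t,u}}
  W4: {{u},{p,u},{r,u},{s,u},{t,u},{u,v},{p,s,u},{r,t,u}}
  W5: {{t},{q,t},{r,t},{t,u},{q,r,t},{r,t,u}}
  W6: {{s},{p,s},{r,s},{s,u},{p,s,u}}
  W14: {{p,u},{p,s,u}}
  W16: {{p,s},{p,s,u}}
  W23: {{q,r},{q,r,t}} {{r,v}}
  W24: {{u,v}}
  W25: {{q,t},{q,r,t}}
  W34: {{r,u},{r,t,u}}
  W35: {{r,t},{q,r,t},{r,t,u}}
  W36: {{r,s}}
  W45: {{t,u},{r,t,u}}
  W46: {{s,u},{p,s,u}}
  W146: {{p,s,u}}
  W235: {{q,r,t}}
  W345: {{r,t,u}}
C dims 7,11,3; δ0: rk 6, SNF 1^6; δ1: rk 3, SNF 1^3
degree 0: 7−6−0 = 1 → Ȟ^0 ≅ Z
degree 1: 11−3−6 = 2 → Ȟ^1 ≅ Z^2
degree 2: 3−0−3 = 0 → Ȟ^2 ≅ 0

Ȟ^0 = Z; Ȟ^1 = Z^2; Ȟ^2 = 0


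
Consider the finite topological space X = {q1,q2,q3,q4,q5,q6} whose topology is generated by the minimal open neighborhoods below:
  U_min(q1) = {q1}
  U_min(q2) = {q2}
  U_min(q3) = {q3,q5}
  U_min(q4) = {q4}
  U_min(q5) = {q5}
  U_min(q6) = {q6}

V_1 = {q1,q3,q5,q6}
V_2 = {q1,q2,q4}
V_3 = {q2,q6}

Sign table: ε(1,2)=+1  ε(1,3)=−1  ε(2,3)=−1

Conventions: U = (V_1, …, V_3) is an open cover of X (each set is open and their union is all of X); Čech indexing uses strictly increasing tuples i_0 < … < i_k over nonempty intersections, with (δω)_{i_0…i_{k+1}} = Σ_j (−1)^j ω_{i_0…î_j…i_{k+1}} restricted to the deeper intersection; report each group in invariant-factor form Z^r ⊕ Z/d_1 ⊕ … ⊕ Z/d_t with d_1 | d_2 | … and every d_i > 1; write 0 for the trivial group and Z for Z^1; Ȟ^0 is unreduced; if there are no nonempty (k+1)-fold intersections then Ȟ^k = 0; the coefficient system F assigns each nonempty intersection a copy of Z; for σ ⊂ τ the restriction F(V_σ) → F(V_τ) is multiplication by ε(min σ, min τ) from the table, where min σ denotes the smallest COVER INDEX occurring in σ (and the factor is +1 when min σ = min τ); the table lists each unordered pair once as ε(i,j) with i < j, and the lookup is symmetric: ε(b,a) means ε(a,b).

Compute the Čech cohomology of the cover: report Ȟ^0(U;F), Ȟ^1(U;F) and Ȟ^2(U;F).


Ȟ^0 = Z, Ȟ^1 = Z and Ȟ^2 = 0

nonempty intersections:
  V12={q1} V13={q6} V23={q2}
C dims 3,3; δ0: rk 2, SNF 1^2
Ȟ^0: (3−2)−0=1 ⇒ Z
Ȟ^1: (3−0)−2=1 ⇒ Z
Ȟ^2: (0−0)−0=0 ⇒ 0


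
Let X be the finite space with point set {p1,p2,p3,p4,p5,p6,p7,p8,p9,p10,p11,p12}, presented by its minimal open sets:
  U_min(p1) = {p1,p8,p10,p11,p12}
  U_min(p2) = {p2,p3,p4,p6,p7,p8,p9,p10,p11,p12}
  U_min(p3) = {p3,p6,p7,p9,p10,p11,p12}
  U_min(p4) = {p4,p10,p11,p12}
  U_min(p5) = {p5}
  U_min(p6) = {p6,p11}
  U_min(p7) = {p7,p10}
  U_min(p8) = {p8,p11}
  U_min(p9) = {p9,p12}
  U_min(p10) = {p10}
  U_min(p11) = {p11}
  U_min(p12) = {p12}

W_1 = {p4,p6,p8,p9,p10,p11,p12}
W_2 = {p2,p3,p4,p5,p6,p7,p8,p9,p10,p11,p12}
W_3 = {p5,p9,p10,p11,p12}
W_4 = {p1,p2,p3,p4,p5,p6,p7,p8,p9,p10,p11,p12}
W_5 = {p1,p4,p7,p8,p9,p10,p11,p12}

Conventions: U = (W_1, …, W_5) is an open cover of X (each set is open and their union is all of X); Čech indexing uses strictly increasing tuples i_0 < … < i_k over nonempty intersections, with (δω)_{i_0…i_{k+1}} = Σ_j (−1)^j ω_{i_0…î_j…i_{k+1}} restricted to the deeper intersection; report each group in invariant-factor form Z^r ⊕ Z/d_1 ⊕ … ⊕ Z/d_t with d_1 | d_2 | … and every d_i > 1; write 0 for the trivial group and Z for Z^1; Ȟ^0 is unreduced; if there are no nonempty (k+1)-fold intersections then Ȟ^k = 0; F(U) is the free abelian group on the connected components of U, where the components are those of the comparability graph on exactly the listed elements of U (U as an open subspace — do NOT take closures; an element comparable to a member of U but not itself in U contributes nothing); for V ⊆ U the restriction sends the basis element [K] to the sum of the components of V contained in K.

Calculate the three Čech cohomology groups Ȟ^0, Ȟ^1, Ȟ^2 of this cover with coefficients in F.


Ȟ^0(U;F) ≅ Z^2, Ȟ^1(U;F) ≅ 0 and Ȟ^2(U;F) ≅ 0

nerve of the cover:
  W12={p4,p6,p8,p9,p10,p11,p12} W13={p9,p10,p11,p12} W14={p4,p6,p8,p9,p10,p11,p12} W15={p4,p8,p9,p10,p11,p12} W23={p5,p9,p10,p11,p12} W24={p2,p3,p4,p5,p6,p7,p8,p9,p10,p11,p12} W25={p4,p7,p8,p9,p10,p11,p12} W34={p5,p9,p10,p11,p12} W35={p9,p10,p11,p12} W45={p1,p4,p7,p8,p9,p10,p11,p12}
  W123={p9,p10,p11,p12} W124={p4,p6,p8,p9,p10,p11,p12} W125={p4,p8,p9,p10,p11,p12} W134={p9,p10,p11,p12} W135={p9,p10,p11,p12} W145={p4,p8,p9,p10,p11,p12} W234={p5,p9,p10,p11,p12} W235={p9,p10,p11,p12} W245={p4,p7,p8,p9,p10,p11,p12} W345={p9,p10,p11,p12}
  W1234={p9,p10,p11,p12} W1235={p9,p10,p11,p12} W1245={p4,p8,p9,p10,p11,p12} W1345={p9,p10,p11,p12} W2345={p9,p10,p11,p12}
  W12345={p9,p10,p11,p12}
components per intersection:
  W1: {p4,p6,p8,p9,p10,p11,p12}
  W2: {p2,p3,p4,p6,p7,p8,p9,p10,p11,p12} {p5}
  W3: {p5} {p9,p12} {p10} {p11}
  W4: {p1,p2,p3,p4,p6,p7,p8,p9,p10,p11,p12} {p5}
  W5: {p1,p4,p7,p8,p9,p10,p11,p12}
  W12: {p4,p6,p8,p9,p10,p11,p12}
  W13: {p9,p12} {p10} {p11}
  W14: {p4,p6,p8,p9,p10,p11,p12}
  W15: {p4,p8,p9,p10,p11,p12}
  W23: {p5} {p9,p12} {p10} {p11}
  W24: {p2,p3,p4,p6,p7,p8,p9,p10,p11,p12} {p5}
  W25: {p4,p7,p8,p9,p10,p11,p12}
  W34: {p5} {p9,p12} {p10} {p11}
  W35: {p9,p12} {p10} {p11}
  W45: {p1,p4,p7,p8,p9,p10,p11,p12}
  W123: {p9,p12} {p10} {p11}
  W124: {p4,p6,p8,p9,p10,p11,p12}
  W125: {p4,p8,p9,p10,p11,p12}
  W134: {p9,p12} {p10} {p11}
  W135: {p9,p12} {p10} {p11}
  W145: {p4,p8,p9,p10,p11,p12}
  W234: {p5} {p9,p12} {p10} {p11}
  W235: {p9,p12} {p10} {p11}
  W245: {p4,p7,p8,p9,p10,p11,p12}
  W345: {p9,p12} {p10} {p11}
  W1234: {p9,p12} {p10} {p11}
  W1235: {p9,p12} {p10} {p11}
  W1245: {p4,p8,p9,p10,p11,p12}
  W1345: {p9,p12} {p10} {p11}
  W2345: {p9,p12} {p10} {p11}
  W12345: {p9,p12} {p10} {p11}
C dims 10,21,23,13; δ0: rk 8, SNF 1^8; δ1: rk 13, SNF 1^13; δ2: rk 10, SNF 1^10
Ȟ^0 = (10 − 8) − 0 = 2, so Ȟ^0 ≅ Z^2
Ȟ^1 = (21 − 13) − 8 = 0, so Ȟ^1 ≅ 0
Ȟ^2 = (23 − 10) − 13 = 0, so Ȟ^2 ≅ 0


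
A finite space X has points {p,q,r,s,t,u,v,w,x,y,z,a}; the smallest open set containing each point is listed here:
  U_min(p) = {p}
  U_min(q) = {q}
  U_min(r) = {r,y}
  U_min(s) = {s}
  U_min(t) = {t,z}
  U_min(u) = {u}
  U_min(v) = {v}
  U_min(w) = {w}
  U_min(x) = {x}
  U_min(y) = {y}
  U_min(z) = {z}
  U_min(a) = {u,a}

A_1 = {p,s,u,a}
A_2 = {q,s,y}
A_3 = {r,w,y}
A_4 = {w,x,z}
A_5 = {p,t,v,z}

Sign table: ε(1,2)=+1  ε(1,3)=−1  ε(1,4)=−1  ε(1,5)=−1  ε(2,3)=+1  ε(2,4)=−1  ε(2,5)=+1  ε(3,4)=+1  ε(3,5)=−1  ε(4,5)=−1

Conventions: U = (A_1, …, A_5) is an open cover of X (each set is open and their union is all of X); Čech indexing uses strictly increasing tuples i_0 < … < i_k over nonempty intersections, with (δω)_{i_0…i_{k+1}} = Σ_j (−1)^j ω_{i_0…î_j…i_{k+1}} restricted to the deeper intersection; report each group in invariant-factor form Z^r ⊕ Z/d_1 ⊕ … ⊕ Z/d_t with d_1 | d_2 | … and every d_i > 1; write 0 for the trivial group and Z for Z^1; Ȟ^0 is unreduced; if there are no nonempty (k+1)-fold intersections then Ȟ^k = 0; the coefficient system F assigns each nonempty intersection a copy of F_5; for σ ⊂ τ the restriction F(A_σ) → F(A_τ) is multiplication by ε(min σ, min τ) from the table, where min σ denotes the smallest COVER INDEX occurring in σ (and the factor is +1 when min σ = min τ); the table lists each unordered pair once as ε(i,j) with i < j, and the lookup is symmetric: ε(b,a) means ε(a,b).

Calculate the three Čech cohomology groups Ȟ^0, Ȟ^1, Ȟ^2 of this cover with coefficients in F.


nonempty intersections:
  A12={s} A15={p} A23={y} A34={w} A45={z}
C dims 5,5; δ0: rk_F5 4
Ȟ^0: (5−4)−0=1 ⇒ Z/5
Ȟ^1: (5−0)−4=1 ⇒ Z/5
Ȟ^2: (0−0)−0=0 ⇒ 0

Ȟ^0 ≅ Z/5, Ȟ^1 ≅ Z/5, Ȟ^2 ≅ 0


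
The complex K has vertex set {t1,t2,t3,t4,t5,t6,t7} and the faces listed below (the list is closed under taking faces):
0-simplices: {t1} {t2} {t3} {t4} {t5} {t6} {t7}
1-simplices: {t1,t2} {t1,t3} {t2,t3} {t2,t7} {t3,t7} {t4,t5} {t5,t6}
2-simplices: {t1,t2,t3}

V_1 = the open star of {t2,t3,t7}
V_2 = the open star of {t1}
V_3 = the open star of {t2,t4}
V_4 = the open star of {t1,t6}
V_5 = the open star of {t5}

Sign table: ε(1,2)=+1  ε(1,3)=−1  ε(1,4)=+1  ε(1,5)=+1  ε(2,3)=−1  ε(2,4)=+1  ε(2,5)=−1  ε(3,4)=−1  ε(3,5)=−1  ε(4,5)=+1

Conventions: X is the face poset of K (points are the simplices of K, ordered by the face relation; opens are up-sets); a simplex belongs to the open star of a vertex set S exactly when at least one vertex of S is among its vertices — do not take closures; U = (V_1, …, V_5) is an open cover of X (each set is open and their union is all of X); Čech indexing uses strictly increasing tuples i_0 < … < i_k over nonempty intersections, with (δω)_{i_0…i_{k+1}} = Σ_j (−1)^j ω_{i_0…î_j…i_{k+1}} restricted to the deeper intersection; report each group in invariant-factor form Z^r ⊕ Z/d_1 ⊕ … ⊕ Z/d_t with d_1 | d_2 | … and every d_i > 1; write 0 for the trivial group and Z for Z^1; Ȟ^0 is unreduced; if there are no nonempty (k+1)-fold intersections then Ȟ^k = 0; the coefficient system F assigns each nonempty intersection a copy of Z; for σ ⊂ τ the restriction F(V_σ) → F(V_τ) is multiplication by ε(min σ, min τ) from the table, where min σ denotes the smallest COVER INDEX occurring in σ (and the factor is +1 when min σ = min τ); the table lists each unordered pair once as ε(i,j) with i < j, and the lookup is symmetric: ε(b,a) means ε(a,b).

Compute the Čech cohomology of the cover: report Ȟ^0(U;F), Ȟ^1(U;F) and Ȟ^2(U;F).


cover nerve:
  V1={{t2},{t3},{t7},{t1,t2},{t1,t3},{t2,t3},{t2,t7},{t3,t7},{t1,t2,t3}} V2={{t1},{t1,t2},{t1,t3},{t1,t2,t3}} V3={{t2},{t4},{t1,t2},{t2,t3},{t2,t7},{t4,t5},{t1,t2,t3}} V4={{t1},{t6},{t1,t2},{t1,t3},{t5,t6},{t1,t2,t3}} V5={{t5},{t4,t5},{t5,t6}}
  V12={{t1,t2},{t1,t3},{t1,t2,t3}} V13={{t2},{t1,t2},{t2,t3},{t2,t7},{t1,t2,t3}} V14={{t1,t2},{t1,t3},{t1,t2,t3}} V23={{t1,t2},{t1,t2,t3}} V24={{t1},{t1,t2},{t1,t3},{t1,t2,t3}} V34={{t1,t2},{t1,t2,t3}} V35={{t4,t5}} V45={{t5,t6}}
  V123={{t1,t2},{t1,t2,t3}} V124={{t1,t2},{t1,t3},{t1,t2,t3}} V134={{t1,t2},{t1,t2,t3}} V234={{t1,t2},{t1,t2,t3}}
  V1234={{t1,t2},{t1,t2,t3}}
C dims 5,8,4,1; δ0: rk 4, SNF 1^4; δ1: rk 3, SNF 1^3; δ2: rk 1, SNF 1^1
Ȟ^0: (5−4)−0=1 ⇒ Z
Ȟ^1: (8−3)−4=1 ⇒ Z
Ȟ^2: (4−1)−3=0 ⇒ 0

Ȟ^0(U;F) ≅ Z; Ȟ^1(U;F) ≅ Z; Ȟ^2(U;F) ≅ 0


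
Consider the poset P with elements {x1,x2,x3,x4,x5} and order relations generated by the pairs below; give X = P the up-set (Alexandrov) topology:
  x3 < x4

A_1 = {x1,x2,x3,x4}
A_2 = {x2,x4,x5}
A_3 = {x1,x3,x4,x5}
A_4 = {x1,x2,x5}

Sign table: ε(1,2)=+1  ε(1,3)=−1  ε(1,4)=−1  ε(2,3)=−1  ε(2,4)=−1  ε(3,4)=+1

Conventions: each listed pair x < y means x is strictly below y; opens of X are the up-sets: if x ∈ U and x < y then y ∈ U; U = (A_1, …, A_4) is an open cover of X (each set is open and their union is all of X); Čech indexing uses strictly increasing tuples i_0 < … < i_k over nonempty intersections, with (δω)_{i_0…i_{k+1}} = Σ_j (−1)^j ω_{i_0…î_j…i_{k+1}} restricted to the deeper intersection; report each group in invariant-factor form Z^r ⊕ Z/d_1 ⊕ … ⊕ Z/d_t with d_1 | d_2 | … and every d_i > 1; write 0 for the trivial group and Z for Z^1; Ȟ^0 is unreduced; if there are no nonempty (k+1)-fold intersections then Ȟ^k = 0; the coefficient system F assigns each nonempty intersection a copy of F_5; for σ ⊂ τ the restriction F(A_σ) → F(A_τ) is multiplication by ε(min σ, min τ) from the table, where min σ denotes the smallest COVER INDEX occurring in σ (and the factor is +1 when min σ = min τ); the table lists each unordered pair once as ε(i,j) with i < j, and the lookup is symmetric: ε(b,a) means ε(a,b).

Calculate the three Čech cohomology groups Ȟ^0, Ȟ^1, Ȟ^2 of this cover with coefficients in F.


Ȟ^0 ≅ Z/5; Ȟ^1 ≅ 0; Ȟ^2 ≅ Z/5

intersection data:
  A12={x2,x4} A13={x1,x3,x4} A14={x1,x2} A23={x4,x5} A24={x2,x5} A34={x1,x5}
  A123={x4} A124={x2} A134={x1} A234={x5}
C dims 4,6,4; δ0: rk_F5 3; δ1: rk_F5 3
Ȟ^0 = (4 − 3) − 0 = 1, so Ȟ^0 ≅ Z/5
Ȟ^1 = (6 − 3) − 3 = 0, so Ȟ^1 ≅ 0
Ȟ^2 = (4 − 0) − 3 = 1, so Ȟ^2 ≅ Z/5


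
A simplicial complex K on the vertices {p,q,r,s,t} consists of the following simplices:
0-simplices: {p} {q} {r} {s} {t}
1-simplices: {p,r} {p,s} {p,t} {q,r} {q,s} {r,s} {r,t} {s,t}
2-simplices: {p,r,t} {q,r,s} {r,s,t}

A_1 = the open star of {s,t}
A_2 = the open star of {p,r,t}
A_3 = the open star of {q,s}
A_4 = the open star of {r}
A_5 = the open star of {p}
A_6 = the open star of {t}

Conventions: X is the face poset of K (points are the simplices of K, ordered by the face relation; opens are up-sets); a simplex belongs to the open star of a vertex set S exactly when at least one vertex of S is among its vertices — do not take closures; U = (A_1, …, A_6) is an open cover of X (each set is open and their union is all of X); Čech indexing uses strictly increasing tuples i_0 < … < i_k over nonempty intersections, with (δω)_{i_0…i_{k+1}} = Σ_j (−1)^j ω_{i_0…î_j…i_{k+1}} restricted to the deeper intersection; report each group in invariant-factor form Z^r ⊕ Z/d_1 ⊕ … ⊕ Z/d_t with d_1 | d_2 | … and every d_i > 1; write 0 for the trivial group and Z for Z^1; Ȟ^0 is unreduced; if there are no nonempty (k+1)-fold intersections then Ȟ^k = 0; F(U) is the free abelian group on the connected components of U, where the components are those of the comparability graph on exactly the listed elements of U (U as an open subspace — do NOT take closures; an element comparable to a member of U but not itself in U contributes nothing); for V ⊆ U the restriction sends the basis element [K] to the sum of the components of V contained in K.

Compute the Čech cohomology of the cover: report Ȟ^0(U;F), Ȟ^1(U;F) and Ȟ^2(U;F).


nerve simplices:
  A1={{s},{t},{p,s},{p,t},{q,s},{r,s},{r,t},{s,t},{p,r,t},{q,r,s},{r,s,t}} A2={{p},{r},{t},{p,r},{p,s},{p,t},{q,r},{r,s},{r,t},{s,t},{p,r,t},{q,r,s},{r,s,t}} A3={{q},{s},{p,s},{q,r},{q,s},{r,s},{s,t},{q,r,s},{r,s,t}} A4={{r},{p,r},{q,r},{r,s},{r,t},{p,r,t},{q,r,s},{r,s,t}} A5={{p},{p,r},{p,s},{p,t},{p,r,t}} A6={{t},{p,t},{r,t},{s,t},{p,r,t},{r,s,t}}
  A12={{t},{p,s},{p,t},{r,s},{r,t},{s,t},{p,r,t},{q,r,s},{r,s,t}} A13={{s},{p,s},{q,s},{r,s},{s,t},{q,r,s},{r,s,t}} A14={{r,s},{r,t},{p,r,t},{q,r,s},{r,s,t}} A15={{p,s},{p,t},{p,r,t}} A16={{t},{p,t},{r,t},{s,t},{p,r,t},{r,s,t}} A23={{p,s},{q,r},{r,s},{s,t},{q,r,s},{r,s,t}} A24={{r},{p,r},{q,r},{r,s},{r,t},{p,r,t},{q,r,s},{r,s,t}} A25={{p},{p,r},{p,s},{p,t},{p,r,t}} A26={{t},{p,t},{r,t},{s,t},{p,r,t},{r,s,t}} A34={{q,r},{r,s},{q,r,s},{r,s,t}} A35={{p,s}} A36={{s,t},{r,s,t}} A45={{p,r},{p,r,t}} A46={{r,t},{p,r,t},{r,s,t}} A56={{p,t},{p,r,t}}
  A123={{p,s},{r,s},{s,t},{q,r,s},{r,s,t}} A124={{r,s},{r,t},{p,r,t},{q,r,s},{r,s,t}} A125={{p,s},{p,t},{p,r,t}} A126={{t},{p,t},{r,t},{s,t},{p,r,t},{r,s,t}} A134={{r,s},{q,r,s},{r,s,t}} A135={{p,s}} A136={{s,t},{r,s,t}} A145={{p,r,t}} A146={{r,t},{p,r,t},{r,s,t}} A156={{p,t},{p,r,t}} A234={{q,r},{r,s},{q,r,s},{r,s,t}} A235={{p,s}} A236={{s,t},{r,s,t}} A245={{p,r},{p,r,t}} A246={{r,t},{p,r,t},{r,s,t}} A256={{p,t},{p,r,t}} A346={{r,s,t}} A456={{p,r,t}}
  A1234={{r,s},{q,r,s},{r,s,t}} A1235={{p,s}} A1236={{s,t},{r,s,t}} A1245={{p,r,t}} A1246={{r,t},{p,r,t},{r,s,t}} A1256={{p,t},{p,r,t}} A1346={{r,s,t}} A1456={{p,r,t}} A2346={{r,s,t}} A2456={{p,r,t}}
  A12346={{r,s,t}} A12456={{p,r,t}}
components per intersection:
  A1: {{s},{t},{p,s},{p,t},{q,s},{r,s},{r,t},{s,t},{p,r,t},{q,r,s},{r,s,t}}
  A2: {{p},{r},{t},{p,r},{p,s},{p,t},{q,r},{r,s},{r,t},{s,t},{p,r,t},{q,r,s},{r,s,t}}
  A3: {{q},{s},{p,s},{q,r},{q,s},{r,s},{s,t},{q,r,s},{r,s,t}}
  A4: {{r},{p,r},{q,r},{r,s},{r,t},{p,r,t},{q,r,s},{r,s,t}}
  A5: {{p},{p,r},{p,s},{p,t},{p,r,t}}
  A6: {{t},{p,t},{r,t},{s,t},{p,r,t},{r,s,t}}
  A12: {{t},{p,t},{r,s},{r,t},{s,t},{p,r,t},{q,r,s},{r,s,t}} {{p,s}}
  A13: {{s},{p,s},{q,s},{r,s},{s,t},{q,r,s},{r,s,t}}
  A14: {{r,s},{r,t},{p,r,t},{q,r,s},{r,s,t}}
  A15: {{p,s}} {{p,t},{p,r,t}}
  A16: {{t},{p,t},{r,t},{s,t},{p,r,t},{r,s,t}}
  A23: {{p,s}} {{q,r},{r,s},{s,t},{q,r,s},{r,s,t}}
  A24: {{r},{p,r},{q,r},{r,s},{r,t},{p,r,t},{q,r,s},{r,s,t}}
  A25: {{p},{p,r},{p,s},{p,t},{p,r,t}}
  A26: {{t},{p,t},{r,t},{s,t},{p,r,t},{r,s,t}}
  A34: {{q,r},{r,s},{q,r,s},{r,s,t}}
  A35: {{p,s}}
  A36: {{s,t},{r,s,t}}
  A45: {{p,r},{p,r,t}}
  A46: {{r,t},{p,r,t},{r,s,t}}
  A56: {{p,t},{p,r,t}}
  A123: {{p,s}} {{r,s},{s,t},{q,r,s},{r,s,t}}
  A124: {{r,s},{r,t},{p,r,t},{q,r,s},{r,s,t}}
  A125: {{p,s}} {{p,t},{p,r,t}}
  A126: {{t},{p,t},{r,t},{s,t},{p,r,t},{r,s,t}}
  A134: {{r,s},{q,r,s},{r,s,t}}
  A135: {{p,s}}
  A136: {{s,t},{r,s,t}}
  A145: {{p,r,t}}
  A146: {{r,t},{p,r,t},{r,s,t}}
  A156: {{p,t},{p,r,t}}
  A234: {{q,r},{r,s},{q,r,s},{r,s,t}}
  A235: {{p,s}}
  A236: {{s,t},{r,s,t}}
  A245: {{p,r},{p,r,t}}
  A246: {{r,t},{p,r,t},{r,s,t}}
  A256: {{p,t},{p,r,t}}
  A346: {{r,s,t}}
  A456: {{p,r,t}}
  A1234: {{r,s},{q,r,s},{r,s,t}}
  A1235: {{p,s}}
  A1236: {{s,t},{r,s,t}}
  A1245: {{p,r,t}}
  A1246: {{r,t},{p,r,t},{r,s,t}}
  A1256: {{p,t},{p,r,t}}
  A1346: {{r,s,t}}
  A1456: {{p,r,t}}
  A2346: {{r,s,t}}
  A2456: {{p,r,t}}
  A12346: {{r,s,t}}
  A12456: {{p,r,t}}
C dims 6,18,20,10; δ0: rk 5, SNF 1^5; δ1: rk 12, SNF 1^12; δ2: rk 8, SNF 1^8
degree 0: 6−5−0 = 1 → Ȟ^0 ≅ Z
degree 1: 18−12−5 = 1 → Ȟ^1 ≅ Z
degree 2: 20−8−12 = 0 → Ȟ^2 ≅ 0

Ȟ^0 = Z, Ȟ^1 = Z, Ȟ^2 = 0


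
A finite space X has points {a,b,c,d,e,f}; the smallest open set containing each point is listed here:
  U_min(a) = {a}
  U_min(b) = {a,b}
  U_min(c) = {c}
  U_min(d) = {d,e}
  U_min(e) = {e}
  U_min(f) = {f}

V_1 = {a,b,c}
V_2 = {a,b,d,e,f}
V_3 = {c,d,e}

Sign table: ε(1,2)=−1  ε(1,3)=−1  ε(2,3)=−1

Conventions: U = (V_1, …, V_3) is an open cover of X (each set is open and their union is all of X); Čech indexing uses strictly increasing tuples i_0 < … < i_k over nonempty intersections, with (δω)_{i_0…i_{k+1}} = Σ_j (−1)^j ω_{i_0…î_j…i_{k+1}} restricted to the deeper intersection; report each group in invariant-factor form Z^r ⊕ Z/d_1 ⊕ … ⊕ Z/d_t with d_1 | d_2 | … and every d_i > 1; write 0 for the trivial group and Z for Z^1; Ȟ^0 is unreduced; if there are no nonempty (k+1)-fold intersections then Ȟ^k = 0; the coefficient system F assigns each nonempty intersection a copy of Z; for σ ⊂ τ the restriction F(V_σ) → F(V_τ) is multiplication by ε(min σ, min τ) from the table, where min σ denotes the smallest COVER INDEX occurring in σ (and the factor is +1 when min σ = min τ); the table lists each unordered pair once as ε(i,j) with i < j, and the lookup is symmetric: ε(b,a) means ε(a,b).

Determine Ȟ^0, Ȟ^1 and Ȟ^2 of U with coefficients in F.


Ȟ^0(U;F) ≅ 0,  Ȟ^1(U;F) ≅ Z/2,  Ȟ^2(U;F) ≅ 0

nonempty overlaps:
  V12={a,b} V13={c} V23={d,e}
C dims 3,3; δ0: rk 3, SNF 1^2·2
degree 0: 3−3−0 = 0 → Ȟ^0 ≅ 0
degree 1: 3−0−3 = 0 plus torsion [2] → Ȟ^1 ≅ Z/2
degree 2: 0−0−0 = 0 → Ȟ^2 ≅ 0


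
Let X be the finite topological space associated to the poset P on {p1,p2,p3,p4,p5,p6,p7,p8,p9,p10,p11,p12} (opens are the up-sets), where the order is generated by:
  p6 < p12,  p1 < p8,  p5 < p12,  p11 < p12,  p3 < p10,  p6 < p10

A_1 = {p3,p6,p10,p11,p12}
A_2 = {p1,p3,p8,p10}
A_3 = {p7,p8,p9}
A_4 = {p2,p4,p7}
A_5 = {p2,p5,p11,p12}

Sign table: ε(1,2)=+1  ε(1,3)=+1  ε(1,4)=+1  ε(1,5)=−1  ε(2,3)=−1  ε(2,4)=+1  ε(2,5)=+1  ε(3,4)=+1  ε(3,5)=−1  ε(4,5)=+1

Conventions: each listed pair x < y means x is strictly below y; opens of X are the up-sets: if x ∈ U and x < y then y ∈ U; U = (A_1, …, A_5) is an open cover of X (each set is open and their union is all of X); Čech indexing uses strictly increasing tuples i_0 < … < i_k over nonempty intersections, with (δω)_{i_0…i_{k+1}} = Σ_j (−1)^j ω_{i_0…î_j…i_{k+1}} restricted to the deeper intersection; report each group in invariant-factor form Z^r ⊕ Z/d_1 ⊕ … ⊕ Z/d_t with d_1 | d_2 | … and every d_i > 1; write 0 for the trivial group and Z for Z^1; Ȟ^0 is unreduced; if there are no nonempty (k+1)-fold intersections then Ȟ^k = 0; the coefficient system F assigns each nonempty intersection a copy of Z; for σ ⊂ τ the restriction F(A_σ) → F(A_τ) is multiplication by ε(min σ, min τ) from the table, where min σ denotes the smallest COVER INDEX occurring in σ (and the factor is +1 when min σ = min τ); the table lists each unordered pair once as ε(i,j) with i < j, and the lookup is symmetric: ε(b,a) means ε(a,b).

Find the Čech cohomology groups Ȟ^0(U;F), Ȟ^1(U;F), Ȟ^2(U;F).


nerve of the cover:
  A12={p3,p10} A15={p11,p12} A23={p8} A34={p7} A45={p2}
C dims 5,5; δ0: rk 4, SNF 1^4
Ȟ^0 = (5 − 4) − 0 = 1, so Ȟ^0 ≅ Z
Ȟ^1 = (5 − 0) − 4 = 1, so Ȟ^1 ≅ Z
Ȟ^2 = (0 − 0) − 0 = 0, so Ȟ^2 ≅ 0

Ȟ^0 = Z,  Ȟ^1 = Z,  Ȟ^2 = 0


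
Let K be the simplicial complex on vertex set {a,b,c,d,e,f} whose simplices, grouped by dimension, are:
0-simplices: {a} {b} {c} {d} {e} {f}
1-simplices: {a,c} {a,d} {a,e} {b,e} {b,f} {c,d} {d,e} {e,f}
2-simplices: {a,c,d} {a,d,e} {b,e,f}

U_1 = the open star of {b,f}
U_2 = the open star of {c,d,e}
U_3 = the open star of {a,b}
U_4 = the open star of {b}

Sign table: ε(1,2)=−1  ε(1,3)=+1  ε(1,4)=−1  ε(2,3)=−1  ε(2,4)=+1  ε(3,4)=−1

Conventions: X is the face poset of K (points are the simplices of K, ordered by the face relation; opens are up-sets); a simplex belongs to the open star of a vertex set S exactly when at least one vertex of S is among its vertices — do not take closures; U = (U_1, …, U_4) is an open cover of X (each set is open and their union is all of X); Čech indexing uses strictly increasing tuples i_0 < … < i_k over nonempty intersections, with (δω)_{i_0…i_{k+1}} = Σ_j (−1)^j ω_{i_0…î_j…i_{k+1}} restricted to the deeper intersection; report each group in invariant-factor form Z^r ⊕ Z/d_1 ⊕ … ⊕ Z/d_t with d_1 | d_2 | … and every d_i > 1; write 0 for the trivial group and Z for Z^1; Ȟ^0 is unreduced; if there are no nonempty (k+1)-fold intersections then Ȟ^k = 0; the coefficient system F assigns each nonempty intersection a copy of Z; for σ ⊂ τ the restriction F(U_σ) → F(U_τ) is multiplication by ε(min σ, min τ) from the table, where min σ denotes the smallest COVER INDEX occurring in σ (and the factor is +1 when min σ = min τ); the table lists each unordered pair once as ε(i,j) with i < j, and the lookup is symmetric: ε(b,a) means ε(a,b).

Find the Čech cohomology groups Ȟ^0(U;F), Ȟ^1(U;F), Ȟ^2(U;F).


cover nerve:
  U1={{b},{f},{b,e},{b,f},{e,f},{b,e,f}} U2={{c},{d},{e},{a,c},{a,d},{a,e},{b,e},{c,d},{d,e},{e,f},{a,c,d},{a,d,e},{b,e,f}} U3={{a},{b},{a,c},{a,d},{a,e},{b,e},{b,f},{a,c,d},{a,d,e},{b,e,f}} U4={{b},{b,e},{b,f},{b,e,f}}
  U12={{b,e},{e,f},{b,e,f}} U13={{b},{b,e},{b,f},{b,e,f}} U14={{b},{b,e},{b,f},{b,e,f}} U23={{a,c},{a,d},{a,e},{b,e},{a,c,d},{a,d,e},{b,e,f}} U24={{b,e},{b,e,f}} U34={{b},{b,e},{b,f},{b,e,f}}
  U123={{b,e},{b,e,f}} U124={{b,e},{b,e,f}} U134={{b},{b,e},{b,f},{b,e,f}} U234={{b,e},{b,e,f}}
  U1234={{b,e},{b,e,f}}
C dims 4,6,4,1; δ0: rk 3, SNF 1^3; δ1: rk 3, SNF 1^3; δ2: rk 1, SNF 1^1
Ȟ^0: (4−3)−0=1 ⇒ Z
Ȟ^1: (6−3)−3=0 ⇒ 0
Ȟ^2: (4−1)−3=0 ⇒ 0

Ȟ^0(U;F) ≅ Z, Ȟ^1(U;F) ≅ 0, Ȟ^2(U;F) ≅ 0


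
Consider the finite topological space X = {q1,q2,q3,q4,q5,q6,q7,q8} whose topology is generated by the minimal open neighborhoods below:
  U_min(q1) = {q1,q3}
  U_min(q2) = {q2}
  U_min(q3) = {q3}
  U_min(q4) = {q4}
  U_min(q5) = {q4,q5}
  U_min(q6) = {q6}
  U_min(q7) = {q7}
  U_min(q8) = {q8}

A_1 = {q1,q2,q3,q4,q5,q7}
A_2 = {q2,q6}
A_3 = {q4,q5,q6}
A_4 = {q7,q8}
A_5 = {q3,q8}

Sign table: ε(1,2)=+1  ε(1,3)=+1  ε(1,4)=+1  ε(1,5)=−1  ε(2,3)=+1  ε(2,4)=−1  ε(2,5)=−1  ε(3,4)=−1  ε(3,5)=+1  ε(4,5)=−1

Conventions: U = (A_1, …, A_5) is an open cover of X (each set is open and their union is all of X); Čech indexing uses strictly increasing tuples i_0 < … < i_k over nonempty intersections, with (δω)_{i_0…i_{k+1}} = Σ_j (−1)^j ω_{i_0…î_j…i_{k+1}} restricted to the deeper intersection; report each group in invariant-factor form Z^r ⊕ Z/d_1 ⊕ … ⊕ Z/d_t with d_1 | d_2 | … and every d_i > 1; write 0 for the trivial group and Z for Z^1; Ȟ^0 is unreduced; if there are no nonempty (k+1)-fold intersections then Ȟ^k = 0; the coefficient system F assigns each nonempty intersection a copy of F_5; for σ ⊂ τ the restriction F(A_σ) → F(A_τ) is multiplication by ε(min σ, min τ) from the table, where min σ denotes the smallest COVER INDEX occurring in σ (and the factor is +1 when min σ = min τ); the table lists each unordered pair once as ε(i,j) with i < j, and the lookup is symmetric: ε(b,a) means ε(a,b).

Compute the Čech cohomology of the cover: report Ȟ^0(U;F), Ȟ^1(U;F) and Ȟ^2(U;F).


Ȟ^0 ≅ Z/5, Ȟ^1 ≅ Z/5 ⊕ Z/5, Ȟ^2 ≅ 0

nerve simplices:
  A12={q2} A13={q4,q5} A14={q7} A15={q3} A23={q6} A45={q8}
C dims 5,6; δ0: rk_F5 4
degree 0: 5−4−0 = 1 → Ȟ^0 ≅ Z/5
degree 1: 6−0−4 = 2 → Ȟ^1 ≅ Z/5 ⊕ Z/5
degree 2: 0−0−0 = 0 → Ȟ^2 ≅ 0


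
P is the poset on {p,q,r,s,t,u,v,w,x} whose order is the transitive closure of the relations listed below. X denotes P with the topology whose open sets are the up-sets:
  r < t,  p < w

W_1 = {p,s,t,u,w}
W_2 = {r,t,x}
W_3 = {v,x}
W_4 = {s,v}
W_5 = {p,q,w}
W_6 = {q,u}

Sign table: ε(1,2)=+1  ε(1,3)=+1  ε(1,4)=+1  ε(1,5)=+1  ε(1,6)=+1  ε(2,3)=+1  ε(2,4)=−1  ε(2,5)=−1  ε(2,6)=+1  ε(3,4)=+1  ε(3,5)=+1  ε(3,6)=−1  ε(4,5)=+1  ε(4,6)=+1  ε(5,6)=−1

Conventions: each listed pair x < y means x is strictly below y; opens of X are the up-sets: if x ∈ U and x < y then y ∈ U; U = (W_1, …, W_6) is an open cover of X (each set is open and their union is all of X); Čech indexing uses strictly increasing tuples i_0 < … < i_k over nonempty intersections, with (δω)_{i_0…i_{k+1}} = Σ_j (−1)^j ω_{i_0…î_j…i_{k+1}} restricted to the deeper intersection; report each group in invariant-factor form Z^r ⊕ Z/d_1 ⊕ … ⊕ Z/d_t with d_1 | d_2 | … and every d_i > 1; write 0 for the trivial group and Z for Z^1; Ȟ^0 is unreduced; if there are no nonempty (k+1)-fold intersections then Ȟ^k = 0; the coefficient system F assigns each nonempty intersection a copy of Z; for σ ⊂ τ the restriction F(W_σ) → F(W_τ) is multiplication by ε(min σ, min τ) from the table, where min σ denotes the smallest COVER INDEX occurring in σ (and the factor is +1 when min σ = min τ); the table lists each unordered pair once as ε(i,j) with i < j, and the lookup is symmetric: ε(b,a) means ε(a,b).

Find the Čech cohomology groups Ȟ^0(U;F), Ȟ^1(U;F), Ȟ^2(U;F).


Ȟ^0 ≅ 0; Ȟ^1 ≅ Z ⊕ Z/2; Ȟ^2 ≅ 0

intersection data:
  W12={t} W14={s} W15={p,w} W16={u} W23={x} W34={v} W56={q}
C dims 6,7; δ0: rk 6, SNF 1^5·2
Ȟ^0 = (6 − 6) − 0 = 0, so Ȟ^0 ≅ 0
Ȟ^1 = (7 − 0) − 6 = 1 plus torsion [2], so Ȟ^1 ≅ Z ⊕ Z/2
Ȟ^2 = (0 − 0) − 0 = 0, so Ȟ^2 ≅ 0


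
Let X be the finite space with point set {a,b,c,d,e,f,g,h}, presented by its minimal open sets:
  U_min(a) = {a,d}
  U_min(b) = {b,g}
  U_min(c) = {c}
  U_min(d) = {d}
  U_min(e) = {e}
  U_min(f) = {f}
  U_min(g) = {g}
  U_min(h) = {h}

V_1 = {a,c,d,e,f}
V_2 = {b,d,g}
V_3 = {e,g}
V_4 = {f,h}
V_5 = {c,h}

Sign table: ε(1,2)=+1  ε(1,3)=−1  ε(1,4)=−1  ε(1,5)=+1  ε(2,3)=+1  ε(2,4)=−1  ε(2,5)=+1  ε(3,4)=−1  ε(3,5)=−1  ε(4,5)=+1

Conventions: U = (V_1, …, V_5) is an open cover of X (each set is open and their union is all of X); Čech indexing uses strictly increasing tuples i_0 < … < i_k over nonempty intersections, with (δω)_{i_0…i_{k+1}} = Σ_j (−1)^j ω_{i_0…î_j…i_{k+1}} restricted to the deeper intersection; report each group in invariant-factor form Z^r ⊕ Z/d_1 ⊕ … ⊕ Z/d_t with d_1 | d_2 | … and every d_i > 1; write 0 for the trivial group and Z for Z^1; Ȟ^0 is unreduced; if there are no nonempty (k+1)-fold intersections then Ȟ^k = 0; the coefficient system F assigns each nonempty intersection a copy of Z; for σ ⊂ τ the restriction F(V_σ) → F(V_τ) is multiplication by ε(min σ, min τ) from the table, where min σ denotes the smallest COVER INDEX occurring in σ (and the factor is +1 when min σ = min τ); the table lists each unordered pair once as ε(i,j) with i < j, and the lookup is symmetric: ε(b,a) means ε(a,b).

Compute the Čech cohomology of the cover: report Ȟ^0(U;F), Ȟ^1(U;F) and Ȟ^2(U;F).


cover nerve:
  V12={d} V13={e} V14={f} V15={c} V23={g} V45={h}
C dims 5,6; δ0: rk 5, SNF 1^4·2
Ȟ^0: (5−5)−0=0 ⇒ 0
Ȟ^1: (6−0)−5=1 plus torsion [2] ⇒ Z ⊕ Z/2
Ȟ^2: (0−0)−0=0 ⇒ 0

Ȟ^0 ≅ 0; Ȟ^1 ≅ Z ⊕ Z/2; Ȟ^2 ≅ 0


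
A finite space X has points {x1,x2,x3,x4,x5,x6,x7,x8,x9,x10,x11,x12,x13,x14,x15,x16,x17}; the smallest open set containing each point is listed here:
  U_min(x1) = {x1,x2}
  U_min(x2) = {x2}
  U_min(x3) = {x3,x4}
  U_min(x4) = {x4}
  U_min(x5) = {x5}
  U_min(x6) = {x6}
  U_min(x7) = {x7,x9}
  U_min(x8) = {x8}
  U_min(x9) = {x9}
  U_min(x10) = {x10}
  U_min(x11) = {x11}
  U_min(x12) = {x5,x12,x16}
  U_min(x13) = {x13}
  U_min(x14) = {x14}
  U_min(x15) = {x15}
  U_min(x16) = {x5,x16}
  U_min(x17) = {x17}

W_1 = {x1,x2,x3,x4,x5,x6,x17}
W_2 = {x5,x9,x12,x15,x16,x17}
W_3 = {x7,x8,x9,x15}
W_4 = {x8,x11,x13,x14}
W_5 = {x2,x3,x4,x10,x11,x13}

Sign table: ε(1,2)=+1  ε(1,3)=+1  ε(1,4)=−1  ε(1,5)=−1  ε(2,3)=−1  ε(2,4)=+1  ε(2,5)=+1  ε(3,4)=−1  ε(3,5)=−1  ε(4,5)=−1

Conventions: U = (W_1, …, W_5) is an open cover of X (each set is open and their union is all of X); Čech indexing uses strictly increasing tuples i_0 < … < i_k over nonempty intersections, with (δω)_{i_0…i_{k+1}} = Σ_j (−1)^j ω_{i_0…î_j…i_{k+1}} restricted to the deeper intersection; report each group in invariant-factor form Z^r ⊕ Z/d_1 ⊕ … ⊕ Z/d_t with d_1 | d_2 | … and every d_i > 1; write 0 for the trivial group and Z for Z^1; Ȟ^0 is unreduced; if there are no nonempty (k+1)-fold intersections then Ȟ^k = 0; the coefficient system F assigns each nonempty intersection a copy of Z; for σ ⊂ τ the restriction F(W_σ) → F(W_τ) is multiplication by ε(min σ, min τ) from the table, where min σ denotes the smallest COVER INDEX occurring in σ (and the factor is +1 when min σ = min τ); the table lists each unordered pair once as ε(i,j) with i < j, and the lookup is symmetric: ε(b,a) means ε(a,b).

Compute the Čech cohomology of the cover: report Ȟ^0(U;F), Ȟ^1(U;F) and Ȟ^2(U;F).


nonempty overlaps:
  W12={x5,x17} W15={x2,x3,x4} W23={x9,x15} W34={x8} W45={x11,x13}
C dims 5,5; δ0: rk 4, SNF 1^4
degree 0: 5−4−0 = 1 → Ȟ^0 ≅ Z
degree 1: 5−0−4 = 1 → Ȟ^1 ≅ Z
degree 2: 0−0−0 = 0 → Ȟ^2 ≅ 0

Ȟ^0 = Z,  Ȟ^1 = Z,  Ȟ^2 = 0


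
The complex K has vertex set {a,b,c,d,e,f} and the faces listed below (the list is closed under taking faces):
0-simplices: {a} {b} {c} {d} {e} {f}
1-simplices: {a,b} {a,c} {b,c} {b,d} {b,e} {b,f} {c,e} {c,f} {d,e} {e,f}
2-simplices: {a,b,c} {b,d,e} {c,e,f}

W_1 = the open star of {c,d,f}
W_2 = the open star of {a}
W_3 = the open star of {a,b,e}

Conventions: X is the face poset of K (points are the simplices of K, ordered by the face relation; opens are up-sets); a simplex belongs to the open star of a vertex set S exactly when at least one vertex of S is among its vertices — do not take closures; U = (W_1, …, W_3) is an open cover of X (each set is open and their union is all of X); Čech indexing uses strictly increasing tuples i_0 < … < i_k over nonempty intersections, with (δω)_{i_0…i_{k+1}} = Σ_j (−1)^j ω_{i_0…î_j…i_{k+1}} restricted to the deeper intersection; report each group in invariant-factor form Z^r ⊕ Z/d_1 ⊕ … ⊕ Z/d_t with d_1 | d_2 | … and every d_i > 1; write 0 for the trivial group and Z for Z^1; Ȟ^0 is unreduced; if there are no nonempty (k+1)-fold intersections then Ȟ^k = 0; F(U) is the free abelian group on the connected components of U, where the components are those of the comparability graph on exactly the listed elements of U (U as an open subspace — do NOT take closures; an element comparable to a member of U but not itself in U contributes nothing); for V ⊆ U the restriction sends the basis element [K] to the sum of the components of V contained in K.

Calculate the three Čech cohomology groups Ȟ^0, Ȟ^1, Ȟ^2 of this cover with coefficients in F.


Ȟ^0(U;F) ≅ Z; Ȟ^1(U;F) ≅ Z^2; Ȟ^2(U;F) ≅ 0

nonempty intersections:
  W1={{c},{d},{f},{a,c},{b,c},{b,d},{b,f},{c,e},{c,f},{d,e},{e,f},{a,b,c},{b,d,e},{c,e,f}} W2={{a},{a,b},{a,c},{a,b,c}} W3={{a},{b},{e},{a,b},{a,c},{b,c},{b,d},{b,e},{b,f},{c,e},{d,e},{e,f},{a,b,c},{b,d,e},{c,e,f}}
  W12={{a,c},{a,b,c}} W13={{a,c},{b,c},{b,d},{b,f},{c,e},{d,e},{e,f},{a,b,c},{b,d,e},{c,e,f}} W23={{a},{a,b},{a,c},{a,b,c}}
  W123={{a,c},{a,b,c}}
components per intersection:
  W1: {{c},{f},{a,c},{b,c},{b,f},{c,e},{c,f},{e,f},{a,b,c},{c,e,f}} {{d},{b,d},{d,e},{b,d,e}}
  W2: {{a},{a,b},{a,c},{a,b,c}}
  W3: {{a},{b},{e},{a,b},{a,c},{b,c},{b,d},{b,e},{b,f},{c,e},{d,e},{e,f},{a,b,c},{b,d,e},{c,e,f}}
  W12: {{a,c},{a,b,c}}
  W13: {{a,c},{b,c},{a,b,c}} {{b,d},{d,e},{b,d,e}} {{b,f}} {{c,e},{e,f},{c,e,f}}
  W23: {{a},{a,b},{a,c},{a,b,c}}
  W123: {{a,c},{a,b,c}}
C dims 4,6,1; δ0: rk 3, SNF 1^3; δ1: rk 1, SNF 1^1
Ȟ^0: (4−3)−0=1 ⇒ Z
Ȟ^1: (6−1)−3=2 ⇒ Z^2
Ȟ^2: (1−0)−1=0 ⇒ 0
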